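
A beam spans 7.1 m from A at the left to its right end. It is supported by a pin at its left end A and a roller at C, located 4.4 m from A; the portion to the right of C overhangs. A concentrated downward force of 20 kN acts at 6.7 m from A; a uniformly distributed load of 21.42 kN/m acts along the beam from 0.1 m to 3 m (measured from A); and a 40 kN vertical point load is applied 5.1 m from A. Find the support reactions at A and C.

A_x = 0, A_y = 23.42 kN, C_y = 98.70 kN

Resultant of the distributed load: 21.42 × 2.9 = 62.118 kN at 1.55 m from A.
Moments about A: C_y·4.4 − 20·6.7 − (21.42·2.9)·1.55 − 40·5.1 = 0 → C_y = 434.2829/4.4 = 98.7007 ≈ 98.70 kN.
ΣF_y = 0: A_y + 98.7007 − 20 − 21.42·2.9 − 40 = 0 → A_y = 23.42 kN.
ΣF_x = 0: no horizontal applied forces, so A_x = 0.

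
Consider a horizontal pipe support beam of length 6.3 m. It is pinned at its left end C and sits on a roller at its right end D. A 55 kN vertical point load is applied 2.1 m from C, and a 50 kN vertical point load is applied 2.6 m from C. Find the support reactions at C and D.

C_x = 0, C_y = 66.03 kN, D_y = 38.97 kN

ΣM about C: D_y·6.3 − 55·2.1 − 50·2.6 = 0 → D_y = 245.5/6.3 = 38.9683 ≈ 38.97 kN.
ΣF_y = 0: C_y + 38.9683 − 55 − 50 = 0 → C_y = 66.03 kN.
ΣF_x = 0: no horizontal applied forces, so C_x = 0.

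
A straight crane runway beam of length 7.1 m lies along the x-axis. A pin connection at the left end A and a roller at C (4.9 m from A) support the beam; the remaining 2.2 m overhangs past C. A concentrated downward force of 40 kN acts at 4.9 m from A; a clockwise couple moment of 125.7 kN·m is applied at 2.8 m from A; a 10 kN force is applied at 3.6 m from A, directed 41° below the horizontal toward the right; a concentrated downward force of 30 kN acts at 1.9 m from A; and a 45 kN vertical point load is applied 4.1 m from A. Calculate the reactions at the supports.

ΣM about A: C_y·4.9 − 40·4.9 − 125.7 − 10·sin41°·3.6 − 30·1.9 − 45·4.1 = 0 → C_y = 586.818/4.9 = 119.759 ≈ 119.8 kN.
ΣF_y = 0: A_y + 119.759 − 40 − 10·sin41° − 30 − 45 = 0 → A_y = 1.802 kN.
ΣF_x = 0: A_x + 10·cos41° = 0 → A_x = -7.547 kN.

A_x = -7.547 kN, A_y = 1.802 kN, C_y = 119.8 kN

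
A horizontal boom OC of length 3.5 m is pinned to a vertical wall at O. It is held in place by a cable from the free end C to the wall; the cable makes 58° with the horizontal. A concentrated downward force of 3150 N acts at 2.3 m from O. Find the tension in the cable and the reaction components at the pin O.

ΣM about O: T·sin58°·3.5 − 3150·2.3 = 0 → T = 7245/(3.5·0.848048) = 2440.9 ≈ 2441 N.
ΣF_x = 0: O_x − T·cos58° = 0 → O_x = 2440.9 × 0.529919 = 1293 N.
ΣF_y = 0: O_y + T·sin58° − 3150 = 0 → O_y = 3150 − 2440.9 × 0.848048 = 1080 N.

T = 2441 N, O_x = 1293 N, O_y = 1080 N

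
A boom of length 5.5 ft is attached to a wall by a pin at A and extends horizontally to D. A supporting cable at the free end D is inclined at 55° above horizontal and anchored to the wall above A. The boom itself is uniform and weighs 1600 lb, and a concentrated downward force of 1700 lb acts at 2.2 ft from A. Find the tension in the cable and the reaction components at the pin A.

T = 1807 lb, A_x = 1036 lb, A_y = 1820 lb

ΣM about A: T·sin55°·5.5 − 1600·2.75 − 1700·2.2 = 0 → T = 8140/(5.5·0.819152) = 1806.75 ≈ 1807 lb.
ΣF_x = 0: A_x − T·cos55° = 0 → A_x = 1806.75 × 0.573576 = 1036 lb.
ΣF_y = 0: A_y + T·sin55° − 1600 − 1700 = 0 → A_y = 3300 − 1806.75 × 0.819152 = 1820 lb.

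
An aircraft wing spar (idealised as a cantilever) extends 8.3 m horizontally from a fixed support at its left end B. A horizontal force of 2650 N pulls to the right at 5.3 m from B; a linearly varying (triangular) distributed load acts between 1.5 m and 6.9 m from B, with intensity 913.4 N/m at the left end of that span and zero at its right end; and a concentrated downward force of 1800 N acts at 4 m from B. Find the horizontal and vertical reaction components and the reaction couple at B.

B_x = -2650 N, B_y = 4266 N, M_B = 15340 N·m

Resultant of the triangular load: ½ × 913.4 × 5.4 = 2466.18 N, acting at 3.3 m from B (one-third of the span from the peak).
ΣF_x = 0: B_x + 2650 = 0 → B_x = -2650 N.
ΣF_y = 0: B_y − ½·913.4·5.4 − 1800 = 0 → B_y = 4266 N.
ΣM about B: M_B − (½·913.4·5.4)·3.3 − 1800·4 = 0 → M_B = 15340 N·m.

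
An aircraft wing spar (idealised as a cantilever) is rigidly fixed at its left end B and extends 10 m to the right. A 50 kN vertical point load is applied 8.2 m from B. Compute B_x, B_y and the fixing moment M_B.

B_x = 0, B_y = 50.00 kN, M_B = 410.0 kN·m

ΣF_x = 0: B_x = 0.
ΣF_y = 0: B_y − 50 = 0 → B_y = 50.00 kN.
ΣM about B: M_B − 50·8.2 = 0 → M_B = 410.0 kN·m.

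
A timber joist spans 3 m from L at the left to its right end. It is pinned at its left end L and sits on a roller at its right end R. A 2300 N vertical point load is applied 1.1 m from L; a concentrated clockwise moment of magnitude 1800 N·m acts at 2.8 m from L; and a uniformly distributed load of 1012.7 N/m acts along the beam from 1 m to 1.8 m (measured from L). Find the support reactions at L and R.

L_x = 0, L_y = 1289 N, R_y = 1821 N

Resultant of the distributed load: 1012.7 × 0.8 = 810.16 N at 1.4 m from L.
Moments about L: R_y·3 − 2300·1.1 − 1800 − (1012.7·0.8)·1.4 = 0 → R_y = 5464.224/3 = 1821.41 ≈ 1821 N.
ΣF_y = 0: L_y + 1821.41 − 2300 − 1012.7·0.8 = 0 → L_y = 1289 N.
ΣF_x = 0: no horizontal applied forces, so L_x = 0.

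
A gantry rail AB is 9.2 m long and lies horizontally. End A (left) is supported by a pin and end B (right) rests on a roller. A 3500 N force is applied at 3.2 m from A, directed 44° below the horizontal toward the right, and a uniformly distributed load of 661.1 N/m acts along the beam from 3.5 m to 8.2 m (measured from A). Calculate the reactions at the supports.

A_x = -2518 N, A_y = 2717 N, B_y = 2821 N

Resultant of the distributed load: 661.1 × 4.7 = 3107.17 N at 5.85 m from A.
ΣM about A: B_y·9.2 − 3500·sin44°·3.2 − (661.1·4.7)·5.85 = 0 → B_y = 25957.1/9.2 = 2821.42 ≈ 2821 N.
ΣF_y = 0: A_y + 2821.42 − 3500·sin44° − 661.1·4.7 = 0 → A_y = 2717 N.
ΣF_x = 0: A_x + 3500·cos44° = 0 → A_x = -2518 N.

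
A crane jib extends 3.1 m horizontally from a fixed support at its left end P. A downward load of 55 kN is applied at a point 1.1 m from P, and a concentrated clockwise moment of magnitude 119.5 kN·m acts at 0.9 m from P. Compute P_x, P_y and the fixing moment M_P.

P_x = 0, P_y = 55.00 kN, M_P = 180.0 kN·m

ΣF_x = 0: P_x = 0.
ΣF_y = 0: P_y − 55 = 0 → P_y = 55.00 kN.
ΣM about P: M_P − 55·1.1 − 119.5 = 0 → M_P = 180.0 kN·m.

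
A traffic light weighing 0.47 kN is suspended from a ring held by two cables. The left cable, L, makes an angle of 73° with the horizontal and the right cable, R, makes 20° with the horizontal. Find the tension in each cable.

T_L = 0.4423 kN, T_R = 0.1376 kN

ΣF_x = 0: −T_L·cos73° + T_R·cos20° = 0 → T_R = 0.311135·T_L.
ΣF_y = 0: T_L·sin73° + T_R·sin20° = 0.47.
Substitute: T_L·(0.956305 + 0.311135·0.34202) = 0.47 → T_L = 0.442262 ≈ 0.4423 kN.
Then T_R = 0.311135 × 0.442262 = 0.1376 kN.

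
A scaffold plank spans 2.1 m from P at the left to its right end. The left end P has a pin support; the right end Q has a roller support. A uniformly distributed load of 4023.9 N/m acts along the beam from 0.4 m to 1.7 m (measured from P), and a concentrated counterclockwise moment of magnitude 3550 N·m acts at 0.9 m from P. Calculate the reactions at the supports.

Resultant of the distributed load: 4023.9 × 1.3 = 5231.07 N at 1.05 m from P.
Taking moments about P: Q_y·2.1 − (4023.9·1.3)·1.05 + 3550 = 0 → Q_y = 1942.6235/2.1 = 925.059 ≈ 925.1 N.
ΣF_y = 0: P_y + 925.059 − 4023.9·1.3 = 0 → P_y = 4306 N.
ΣF_x = 0: no horizontal applied forces, so P_x = 0.

P_x = 0, P_y = 4306 N, Q_y = 925.1 N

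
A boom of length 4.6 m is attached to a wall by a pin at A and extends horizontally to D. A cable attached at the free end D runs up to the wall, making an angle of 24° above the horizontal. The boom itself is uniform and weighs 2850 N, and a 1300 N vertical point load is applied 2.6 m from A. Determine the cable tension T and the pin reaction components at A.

ΣM about A: T·sin24°·4.6 − 2850·2.3 − 1300·2.6 = 0 → T = 9935/(4.6·0.406737) = 5310.02 ≈ 5310 N.
ΣF_x = 0: A_x − T·cos24° = 0 → A_x = 5310.02 × 0.913545 = 4851 N.
ΣF_y = 0: A_y + T·sin24° − 2850 − 1300 = 0 → A_y = 4150 − 5310.02 × 0.406737 = 1990 N.

T = 5310 N, A_x = 4851 N, A_y = 1990 N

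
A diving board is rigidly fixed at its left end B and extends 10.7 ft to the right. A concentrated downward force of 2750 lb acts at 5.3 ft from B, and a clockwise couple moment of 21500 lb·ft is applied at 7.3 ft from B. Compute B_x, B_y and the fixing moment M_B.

B_x = 0, B_y = 2750 lb, M_B = 36080 lb·ft

ΣF_x = 0: B_x = 0.
ΣF_y = 0: B_y − 2750 = 0 → B_y = 2750 lb.
ΣM about B: M_B − 2750·5.3 − 21500 = 0 → M_B = 36080 lb·ft.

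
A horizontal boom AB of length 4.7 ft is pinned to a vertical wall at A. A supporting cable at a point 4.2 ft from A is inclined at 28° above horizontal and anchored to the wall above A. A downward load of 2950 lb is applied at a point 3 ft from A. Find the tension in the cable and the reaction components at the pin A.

T = 4488 lb, A_x = 3963 lb, A_y = 842.9 lb

ΣM about A: T·sin28°·4.2 − 2950·3 = 0 → T = 8850/(4.2·0.469472) = 4488.32 ≈ 4488 lb.
ΣF_x = 0: A_x − T·cos28° = 0 → A_x = 4488.32 × 0.882948 = 3963 lb.
ΣF_y = 0: A_y + T·sin28° − 2950 = 0 → A_y = 2950 − 4488.32 × 0.469472 = 842.9 lb.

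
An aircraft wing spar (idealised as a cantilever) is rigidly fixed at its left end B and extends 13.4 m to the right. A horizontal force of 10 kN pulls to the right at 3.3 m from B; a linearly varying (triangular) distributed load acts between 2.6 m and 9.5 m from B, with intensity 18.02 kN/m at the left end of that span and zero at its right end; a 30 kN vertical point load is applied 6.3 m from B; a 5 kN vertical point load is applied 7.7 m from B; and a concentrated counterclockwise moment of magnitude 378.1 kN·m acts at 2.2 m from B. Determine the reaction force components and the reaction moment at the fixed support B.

B_x = -10.00 kN, B_y = 97.17 kN, M_B = 154.0 kN·m

Resultant of the triangular load: ½ × 18.02 × 6.9 = 62.169 kN, acting at 4.9 m from B (one-third of the span from the peak).
ΣF_x = 0: B_x + 10 = 0 → B_x = -10.00 kN.
ΣF_y = 0: B_y − ½·18.02·6.9 − 30 − 5 = 0 → B_y = 97.17 kN.
ΣM about B: M_B − (½·18.02·6.9)·4.9 − 30·6.3 − 5·7.7 + 378.1 = 0 → M_B = 154.0 kN·m.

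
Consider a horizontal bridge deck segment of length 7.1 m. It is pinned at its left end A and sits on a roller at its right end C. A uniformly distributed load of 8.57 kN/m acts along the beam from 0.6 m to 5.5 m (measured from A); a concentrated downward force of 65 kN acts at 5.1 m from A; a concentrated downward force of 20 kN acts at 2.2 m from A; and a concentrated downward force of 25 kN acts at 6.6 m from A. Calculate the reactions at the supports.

Resultant of the distributed load: 8.57 × 4.9 = 41.993 kN at 3.05 m from A.
ΣM about A: C_y·7.1 − (8.57·4.9)·3.05 − 65·5.1 − 20·2.2 − 25·6.6 = 0 → C_y = 668.57865/7.1 = 94.166 ≈ 94.17 kN.
ΣF_y = 0: A_y + 94.166 − 8.57·4.9 − 65 − 20 − 25 = 0 → A_y = 57.83 kN.
ΣF_x = 0: no horizontal applied forces, so A_x = 0.

A_x = 0, A_y = 57.83 kN, C_y = 94.17 kN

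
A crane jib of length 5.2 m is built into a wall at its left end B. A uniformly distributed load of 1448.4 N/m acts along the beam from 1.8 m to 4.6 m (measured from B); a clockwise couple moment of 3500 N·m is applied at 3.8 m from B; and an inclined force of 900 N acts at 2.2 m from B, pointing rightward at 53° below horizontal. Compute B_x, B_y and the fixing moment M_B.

Resultant of the distributed load: 1448.4 × 2.8 = 4055.52 N at 3.2 m from B.
ΣF_x = 0: B_x + 900·cos53° = 0 → B_x = -541.6 N.
ΣF_y = 0: B_y − 1448.4·2.8 − 900·sin53° = 0 → B_y = 4774 N.
ΣM about B: M_B − (1448.4·2.8)·3.2 − 3500 − 900·sin53°·2.2 = 0 → M_B = 18060 N·m.

B_x = -541.6 N, B_y = 4774 N, M_B = 18060 N·m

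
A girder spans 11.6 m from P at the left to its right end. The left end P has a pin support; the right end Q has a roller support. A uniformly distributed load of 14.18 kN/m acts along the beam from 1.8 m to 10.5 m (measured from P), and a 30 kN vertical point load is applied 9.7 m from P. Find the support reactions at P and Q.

P_x = 0, P_y = 62.87 kN, Q_y = 90.49 kN

Resultant of the distributed load: 14.18 × 8.7 = 123.366 kN at 6.15 m from P.
Taking moments about P: Q_y·11.6 − (14.18·8.7)·6.15 − 30·9.7 = 0 → Q_y = 1049.7009/11.6 = 90.4915 ≈ 90.49 kN.
ΣF_y = 0: P_y + 90.4915 − 14.18·8.7 − 30 = 0 → P_y = 62.87 kN.
ΣF_x = 0: no horizontal applied forces, so P_x = 0.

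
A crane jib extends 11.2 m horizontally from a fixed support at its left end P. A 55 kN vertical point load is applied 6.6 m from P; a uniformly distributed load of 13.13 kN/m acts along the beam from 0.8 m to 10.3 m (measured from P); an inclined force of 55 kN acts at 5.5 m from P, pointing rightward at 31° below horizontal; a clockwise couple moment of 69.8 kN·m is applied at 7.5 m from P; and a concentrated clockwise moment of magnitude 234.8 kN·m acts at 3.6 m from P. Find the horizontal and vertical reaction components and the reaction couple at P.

Resultant of the distributed load: 13.13 × 9.5 = 124.735 kN at 5.55 m from P.
ΣF_x = 0: P_x + 55·cos31° = 0 → P_x = -47.14 kN.
ΣF_y = 0: P_y − 55 − 13.13·9.5 − 55·sin31° = 0 → P_y = 208.1 kN.
ΣM about P: M_P − 55·6.6 − (13.13·9.5)·5.55 − 55·sin31°·5.5 − 69.8 − 234.8 = 0 → M_P = 1516 kN·m.

P_x = -47.14 kN, P_y = 208.1 kN, M_P = 1516 kN·m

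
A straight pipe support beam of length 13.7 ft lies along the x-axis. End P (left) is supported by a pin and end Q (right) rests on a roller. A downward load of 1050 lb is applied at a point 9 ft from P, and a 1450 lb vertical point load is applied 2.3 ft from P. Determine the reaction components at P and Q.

P_x = 0, P_y = 1567 lb, Q_y = 933.2 lb

Taking moments about P: Q_y·13.7 − 1050·9 − 1450·2.3 = 0 → Q_y = 12785/13.7 = 933.212 ≈ 933.2 lb.
ΣF_y = 0: P_y + 933.212 − 1050 − 1450 = 0 → P_y = 1567 lb.
ΣF_x = 0: no horizontal applied forces, so P_x = 0.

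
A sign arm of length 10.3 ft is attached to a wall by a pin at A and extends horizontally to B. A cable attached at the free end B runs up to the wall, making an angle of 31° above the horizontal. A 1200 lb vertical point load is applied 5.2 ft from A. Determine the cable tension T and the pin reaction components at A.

T = 1176 lb, A_x = 1008 lb, A_y = 594.2 lb

ΣM about A: T·sin31°·10.3 − 1200·5.2 = 0 → T = 6240/(10.3·0.515038) = 1176.27 ≈ 1176 lb.
ΣF_x = 0: A_x − T·cos31° = 0 → A_x = 1176.27 × 0.857167 = 1008 lb.
ΣF_y = 0: A_y + T·sin31° − 1200 = 0 → A_y = 1200 − 1176.27 × 0.515038 = 594.2 lb.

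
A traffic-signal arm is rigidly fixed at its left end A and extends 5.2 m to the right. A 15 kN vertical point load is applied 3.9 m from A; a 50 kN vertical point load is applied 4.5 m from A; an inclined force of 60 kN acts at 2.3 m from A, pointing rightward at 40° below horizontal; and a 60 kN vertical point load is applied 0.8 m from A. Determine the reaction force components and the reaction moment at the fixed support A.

A_x = -45.96 kN, A_y = 163.6 kN, M_A = 420.2 kN·m

ΣF_x = 0: A_x + 60·cos40° = 0 → A_x = -45.96 kN.
ΣF_y = 0: A_y − 15 − 50 − 60·sin40° − 60 = 0 → A_y = 163.6 kN.
ΣM about A: M_A − 15·3.9 − 50·4.5 − 60·sin40°·2.3 − 60·0.8 = 0 → M_A = 420.2 kN·m.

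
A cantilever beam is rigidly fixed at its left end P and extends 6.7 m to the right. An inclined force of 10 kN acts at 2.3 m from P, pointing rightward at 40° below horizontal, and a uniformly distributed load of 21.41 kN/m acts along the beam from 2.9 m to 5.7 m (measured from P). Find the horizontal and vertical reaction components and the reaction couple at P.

P_x = -7.660 kN, P_y = 66.38 kN, M_P = 272.6 kN·m

Resultant of the distributed load: 21.41 × 2.8 = 59.948 kN at 4.3 m from P.
ΣF_x = 0: P_x + 10·cos40° = 0 → P_x = -7.660 kN.
ΣF_y = 0: P_y − 10·sin40° − 21.41·2.8 = 0 → P_y = 66.38 kN.
ΣM about P: M_P − 10·sin40°·2.3 − (21.41·2.8)·4.3 = 0 → M_P = 272.6 kN·m.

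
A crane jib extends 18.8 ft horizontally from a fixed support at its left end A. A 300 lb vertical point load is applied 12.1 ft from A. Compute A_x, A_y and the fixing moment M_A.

A_x = 0, A_y = 300.0 lb, M_A = 3630 lb·ft

ΣF_x = 0: A_x = 0.
ΣF_y = 0: A_y − 300 = 0 → A_y = 300.0 lb.
ΣM about A: M_A − 300·12.1 = 0 → M_A = 3630 lb·ft.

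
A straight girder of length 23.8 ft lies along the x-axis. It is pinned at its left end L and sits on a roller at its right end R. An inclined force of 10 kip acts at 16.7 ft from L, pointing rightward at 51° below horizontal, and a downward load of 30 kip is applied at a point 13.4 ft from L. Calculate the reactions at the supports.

L_x = -6.293 kip, L_y = 15.43 kip, R_y = 22.34 kip

Taking moments about L: R_y·23.8 − 10·sin51°·16.7 − 30·13.4 = 0 → R_y = 531.783/23.8 = 22.3438 ≈ 22.34 kip.
ΣF_y = 0: L_y + 22.3438 − 10·sin51° − 30 = 0 → L_y = 15.43 kip.
ΣF_x = 0: L_x + 10·cos51° = 0 → L_x = -6.293 kip.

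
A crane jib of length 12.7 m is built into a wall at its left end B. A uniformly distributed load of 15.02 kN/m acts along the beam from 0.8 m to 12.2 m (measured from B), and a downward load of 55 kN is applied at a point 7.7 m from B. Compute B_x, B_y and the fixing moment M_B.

Resultant of the distributed load: 15.02 × 11.4 = 171.228 kN at 6.5 m from B.
ΣF_x = 0: B_x = 0.
ΣF_y = 0: B_y − 15.02·11.4 − 55 = 0 → B_y = 226.2 kN.
ΣM about B: M_B − (15.02·11.4)·6.5 − 55·7.7 = 0 → M_B = 1536 kN·m.

B_x = 0, B_y = 226.2 kN, M_B = 1536 kN·m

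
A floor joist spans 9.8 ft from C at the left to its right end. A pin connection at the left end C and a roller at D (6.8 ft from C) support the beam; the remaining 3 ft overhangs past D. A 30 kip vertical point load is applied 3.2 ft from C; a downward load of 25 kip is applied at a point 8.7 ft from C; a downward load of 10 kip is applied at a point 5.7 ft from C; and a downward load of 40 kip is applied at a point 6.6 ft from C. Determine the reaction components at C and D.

C_x = 0, C_y = 11.69 kip, D_y = 93.31 kip

ΣM about C: D_y·6.8 − 30·3.2 − 25·8.7 − 10·5.7 − 40·6.6 = 0 → D_y = 634.5/6.8 = 93.3088 ≈ 93.31 kip.
ΣF_y = 0: C_y + 93.3088 − 30 − 25 − 10 − 40 = 0 → C_y = 11.69 kip.
ΣF_x = 0: no horizontal applied forces, so C_x = 0.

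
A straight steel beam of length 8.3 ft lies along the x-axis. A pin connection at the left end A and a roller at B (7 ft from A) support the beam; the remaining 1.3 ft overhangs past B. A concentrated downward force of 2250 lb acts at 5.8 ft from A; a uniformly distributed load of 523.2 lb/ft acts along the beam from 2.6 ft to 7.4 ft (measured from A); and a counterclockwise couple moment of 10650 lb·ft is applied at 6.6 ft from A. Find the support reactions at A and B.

A_x = 0, A_y = 2625 lb, B_y = 2137 lb

Resultant of the distributed load: 523.2 × 4.8 = 2511.36 lb at 5 ft from A.
ΣM about A: B_y·7 − 2250·5.8 − (523.2·4.8)·5 + 10650 = 0 → B_y = 14956.8/7 = 2136.69 ≈ 2137 lb.
ΣF_y = 0: A_y + 2136.69 − 2250 − 523.2·4.8 = 0 → A_y = 2625 lb.
ΣF_x = 0: no horizontal applied forces, so A_x = 0.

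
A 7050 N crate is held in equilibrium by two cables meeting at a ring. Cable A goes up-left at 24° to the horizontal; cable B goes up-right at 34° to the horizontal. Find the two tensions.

T_A = 6892 N, T_B = 7594 N

ΣF_x = 0: −T_A·cos24° + T_B·cos34° = 0 → T_B = 1.10193·T_A.
ΣF_y = 0: T_A·sin24° + T_B·sin34° = 7050.
Substitute: T_A·(0.406737 + 1.10193·0.559193) = 7050 → T_A = 6891.98 ≈ 6892 N.
Then T_B = 1.10193 × 6891.98 = 7594 N.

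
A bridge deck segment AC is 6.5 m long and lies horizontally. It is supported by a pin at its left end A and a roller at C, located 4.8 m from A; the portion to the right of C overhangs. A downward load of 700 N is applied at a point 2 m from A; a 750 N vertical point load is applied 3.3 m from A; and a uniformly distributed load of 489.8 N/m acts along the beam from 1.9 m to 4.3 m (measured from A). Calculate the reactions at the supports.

A_x = 0, A_y = 1059 N, C_y = 1566 N

Resultant of the distributed load: 489.8 × 2.4 = 1175.52 N at 3.1 m from A.
Taking moments about A: C_y·4.8 − 700·2 − 750·3.3 − (489.8·2.4)·3.1 = 0 → C_y = 7519.112/4.8 = 1566.48 ≈ 1566 N.
ΣF_y = 0: A_y + 1566.48 − 700 − 750 − 489.8·2.4 = 0 → A_y = 1059 N.
ΣF_x = 0: no horizontal applied forces, so A_x = 0.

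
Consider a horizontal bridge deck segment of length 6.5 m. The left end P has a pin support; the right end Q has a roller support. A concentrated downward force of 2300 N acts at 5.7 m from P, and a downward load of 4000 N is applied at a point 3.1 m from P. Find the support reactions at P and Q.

P_x = 0, P_y = 2375 N, Q_y = 3925 N

Moments about P: Q_y·6.5 − 2300·5.7 − 4000·3.1 = 0 → Q_y = 25510/6.5 = 3924.62 ≈ 3925 N.
ΣF_y = 0: P_y + 3924.62 − 2300 − 4000 = 0 → P_y = 2375 N.
ΣF_x = 0: no horizontal applied forces, so P_x = 0.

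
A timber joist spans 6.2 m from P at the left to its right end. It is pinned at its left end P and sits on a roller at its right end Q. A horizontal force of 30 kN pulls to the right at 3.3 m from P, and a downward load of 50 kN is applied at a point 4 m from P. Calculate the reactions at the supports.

ΣM about P: Q_y·6.2 − 50·4 = 0 → Q_y = 200/6.2 = 32.2581 ≈ 32.26 kN.
ΣF_y = 0: P_y + 32.2581 − 50 = 0 → P_y = 17.74 kN.
ΣF_x = 0: P_x + 30 = 0 → P_x = -30.00 kN.

P_x = -30.00 kN, P_y = 17.74 kN, Q_y = 32.26 kN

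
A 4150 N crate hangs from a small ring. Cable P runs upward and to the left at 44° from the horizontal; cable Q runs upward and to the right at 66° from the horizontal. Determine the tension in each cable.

ΣF_x = 0: −T_P·cos44° + T_Q·cos66° = 0 → T_Q = 1.76856·T_P.
ΣF_y = 0: T_P·sin44° + T_Q·sin66° = 4150.
Substitute: T_P·(0.694658 + 1.76856·0.913545) = 4150 → T_P = 1796.29 ≈ 1796 N.
Then T_Q = 1.76856 × 1796.29 = 3177 N.

T_P = 1796 N, T_Q = 3177 N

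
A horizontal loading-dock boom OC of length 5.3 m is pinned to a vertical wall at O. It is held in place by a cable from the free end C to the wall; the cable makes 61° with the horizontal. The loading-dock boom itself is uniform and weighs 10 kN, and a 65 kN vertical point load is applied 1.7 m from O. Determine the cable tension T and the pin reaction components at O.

ΣM about O: T·sin61°·5.3 − 10·2.65 − 65·1.7 = 0 → T = 137/(5.3·0.87462) = 29.5546 ≈ 29.55 kN.
ΣF_x = 0: O_x − T·cos61° = 0 → O_x = 29.5546 × 0.48481 = 14.33 kN.
ΣF_y = 0: O_y + T·sin61° − 10 − 65 = 0 → O_y = 75 − 29.5546 × 0.87462 = 49.15 kN.

T = 29.55 kN, O_x = 14.33 kN, O_y = 49.15 kN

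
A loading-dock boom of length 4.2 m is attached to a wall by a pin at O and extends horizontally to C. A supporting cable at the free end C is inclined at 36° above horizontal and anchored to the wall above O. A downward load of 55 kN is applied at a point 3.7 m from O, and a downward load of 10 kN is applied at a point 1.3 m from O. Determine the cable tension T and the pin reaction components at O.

ΣM about O: T·sin36°·4.2 − 55·3.7 − 10·1.3 = 0 → T = 216.5/(4.2·0.587785) = 87.6981 ≈ 87.70 kN.
ΣF_x = 0: O_x − T·cos36° = 0 → O_x = 87.6981 × 0.809017 = 70.95 kN.
ΣF_y = 0: O_y + T·sin36° − 55 − 10 = 0 → O_y = 65 − 87.6981 × 0.587785 = 13.45 kN.

T = 87.70 kN, O_x = 70.95 kN, O_y = 13.45 kN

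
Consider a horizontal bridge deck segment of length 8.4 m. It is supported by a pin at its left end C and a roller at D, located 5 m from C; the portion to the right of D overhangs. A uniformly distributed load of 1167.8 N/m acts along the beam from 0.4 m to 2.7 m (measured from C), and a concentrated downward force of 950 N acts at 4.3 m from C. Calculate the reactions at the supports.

Resultant of the distributed load: 1167.8 × 2.3 = 2685.94 N at 1.55 m from C.
Taking moments about C: D_y·5 − (1167.8·2.3)·1.55 − 950·4.3 = 0 → D_y = 8248.207/5 = 1649.64 ≈ 1650 N.
ΣF_y = 0: C_y + 1649.64 − 1167.8·2.3 − 950 = 0 → C_y = 1986 N.
ΣF_x = 0: no horizontal applied forces, so C_x = 0.

C_x = 0, C_y = 1986 N, D_y = 1650 N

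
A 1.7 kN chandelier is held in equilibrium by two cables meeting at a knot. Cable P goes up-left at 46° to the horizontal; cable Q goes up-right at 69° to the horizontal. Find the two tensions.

ΣF_x = 0: −T_P·cos46° + T_Q·cos69° = 0 → T_Q = 1.93839·T_P.
ΣF_y = 0: T_P·sin46° + T_Q·sin69° = 1.7.
Substitute: T_P·(0.71934 + 1.93839·0.93358) = 1.7 → T_P = 0.672207 ≈ 0.6722 kN.
Then T_Q = 1.93839 × 0.672207 = 1.303 kN.

T_P = 0.6722 kN, T_Q = 1.303 kN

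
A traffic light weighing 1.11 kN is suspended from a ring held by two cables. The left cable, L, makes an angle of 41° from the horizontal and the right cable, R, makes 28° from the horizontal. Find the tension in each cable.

ΣF_x = 0: −T_L·cos41° + T_R·cos28° = 0 → T_R = 0.854761·T_L.
ΣF_y = 0: T_L·sin41° + T_R·sin28° = 1.11.
Substitute: T_L·(0.656059 + 0.854761·0.469472) = 1.11 → T_L = 1.0498 ≈ 1.050 kN.
Then T_R = 0.854761 × 1.0498 = 0.8973 kN.

T_L = 1.050 kN, T_R = 0.8973 kN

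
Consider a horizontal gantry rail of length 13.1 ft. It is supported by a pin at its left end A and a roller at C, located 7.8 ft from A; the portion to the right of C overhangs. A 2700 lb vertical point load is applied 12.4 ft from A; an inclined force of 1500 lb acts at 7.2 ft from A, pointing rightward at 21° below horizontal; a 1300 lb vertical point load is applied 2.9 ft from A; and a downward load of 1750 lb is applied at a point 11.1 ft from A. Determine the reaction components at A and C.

Moments about A: C_y·7.8 − 2700·12.4 − 1500·sin21°·7.2 − 1300·2.9 − 1750·11.1 = 0 → C_y = 60545.4/7.8 = 7762.23 ≈ 7762 lb.
ΣF_y = 0: A_y + 7762.23 − 2700 − 1500·sin21° − 1300 − 1750 = 0 → A_y = -1475 lb.
ΣF_x = 0: A_x + 1500·cos21° = 0 → A_x = -1400 lb.

A_x = -1400 lb, A_y = -1475 lb, C_y = 7762 lb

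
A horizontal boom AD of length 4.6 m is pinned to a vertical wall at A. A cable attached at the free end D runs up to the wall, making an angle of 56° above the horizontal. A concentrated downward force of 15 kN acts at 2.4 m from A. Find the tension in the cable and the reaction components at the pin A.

T = 9.440 kN, A_x = 5.279 kN, A_y = 7.174 kN

ΣM about A: T·sin56°·4.6 − 15·2.4 = 0 → T = 36/(4.6·0.829038) = 9.43996 ≈ 9.440 kN.
ΣF_x = 0: A_x − T·cos56° = 0 → A_x = 9.43996 × 0.559193 = 5.279 kN.
ΣF_y = 0: A_y + T·sin56° − 15 = 0 → A_y = 15 − 9.43996 × 0.829038 = 7.174 kN.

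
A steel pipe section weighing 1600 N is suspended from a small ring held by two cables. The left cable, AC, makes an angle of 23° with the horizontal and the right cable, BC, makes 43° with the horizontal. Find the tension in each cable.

ΣF_x = 0: −T_AC·cos23° + T_BC·cos43° = 0 → T_BC = 1.25863·T_AC.
ΣF_y = 0: T_AC·sin23° + T_BC·sin43° = 1600.
Substitute: T_AC·(0.390731 + 1.25863·0.681998) = 1600 → T_AC = 1280.91 ≈ 1281 N.
Then T_BC = 1.25863 × 1280.91 = 1612 N.

T_AC = 1281 N, T_BC = 1612 N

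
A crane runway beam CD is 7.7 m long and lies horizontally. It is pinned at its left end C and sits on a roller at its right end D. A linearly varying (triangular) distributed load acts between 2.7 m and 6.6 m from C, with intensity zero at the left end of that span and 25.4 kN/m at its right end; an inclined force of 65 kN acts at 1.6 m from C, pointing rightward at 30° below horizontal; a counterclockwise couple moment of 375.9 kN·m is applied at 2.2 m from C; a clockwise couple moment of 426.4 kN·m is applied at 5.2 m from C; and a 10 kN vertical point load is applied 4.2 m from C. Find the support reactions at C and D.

Resultant of the triangular load: ½ × 25.4 × 3.9 = 49.53 kN, acting at 5.3 m from C (one-third of the span from the peak).
Moments about C: D_y·7.7 − (½·25.4·3.9)·5.3 − 65·sin30°·1.6 + 375.9 − 426.4 − 10·4.2 = 0 → D_y = 407.009/7.7 = 52.8583 ≈ 52.86 kN.
ΣF_y = 0: C_y + 52.8583 − ½·25.4·3.9 − 65·sin30° − 10 = 0 → C_y = 39.17 kN.
ΣF_x = 0: C_x + 65·cos30° = 0 → C_x = -56.29 kN.

C_x = -56.29 kN, C_y = 39.17 kN, D_y = 52.86 kN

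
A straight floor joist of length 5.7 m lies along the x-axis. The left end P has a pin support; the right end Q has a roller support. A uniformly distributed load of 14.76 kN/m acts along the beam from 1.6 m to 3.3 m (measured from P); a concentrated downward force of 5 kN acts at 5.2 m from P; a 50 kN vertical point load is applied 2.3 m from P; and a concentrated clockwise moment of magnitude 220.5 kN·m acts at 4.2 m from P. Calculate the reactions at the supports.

P_x = 0, P_y = 5.886 kN, Q_y = 74.21 kN

Resultant of the distributed load: 14.76 × 1.7 = 25.092 kN at 2.45 m from P.
Taking moments about P: Q_y·5.7 − (14.76·1.7)·2.45 − 5·5.2 − 50·2.3 − 220.5 = 0 → Q_y = 422.9754/5.7 = 74.2062 ≈ 74.21 kN.
ΣF_y = 0: P_y + 74.2062 − 14.76·1.7 − 5 − 50 = 0 → P_y = 5.886 kN.
ΣF_x = 0: no horizontal applied forces, so P_x = 0.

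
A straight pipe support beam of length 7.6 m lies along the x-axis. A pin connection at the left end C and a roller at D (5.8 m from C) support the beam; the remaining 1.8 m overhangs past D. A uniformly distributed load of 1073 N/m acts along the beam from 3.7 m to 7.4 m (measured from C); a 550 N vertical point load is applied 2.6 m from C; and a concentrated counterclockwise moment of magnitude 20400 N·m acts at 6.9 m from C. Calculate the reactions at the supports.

C_x = 0, C_y = 3992 N, D_y = 528.3 N

Resultant of the distributed load: 1073 × 3.7 = 3970.1 N at 5.55 m from C.
Taking moments about C: D_y·5.8 − (1073·3.7)·5.55 − 550·2.6 + 20400 = 0 → D_y = 3064.055/5.8 = 528.285 ≈ 528.3 N.
ΣF_y = 0: C_y + 528.285 − 1073·3.7 − 550 = 0 → C_y = 3992 N.
ΣF_x = 0: no horizontal applied forces, so C_x = 0.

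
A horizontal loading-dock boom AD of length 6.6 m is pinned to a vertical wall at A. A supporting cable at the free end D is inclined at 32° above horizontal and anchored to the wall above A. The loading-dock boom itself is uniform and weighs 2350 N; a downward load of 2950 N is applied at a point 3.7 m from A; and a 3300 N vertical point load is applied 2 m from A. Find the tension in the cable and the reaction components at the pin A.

ΣM about A: T·sin32°·6.6 − 2350·3.3 − 2950·3.7 − 3300·2 = 0 → T = 25270/(6.6·0.529919) = 7225.23 ≈ 7225 N.
ΣF_x = 0: A_x − T·cos32° = 0 → A_x = 7225.23 × 0.848048 = 6127 N.
ΣF_y = 0: A_y + T·sin32° − 2350 − 2950 − 3300 = 0 → A_y = 8600 − 7225.23 × 0.529919 = 4771 N.

T = 7225 N, A_x = 6127 N, A_y = 4771 N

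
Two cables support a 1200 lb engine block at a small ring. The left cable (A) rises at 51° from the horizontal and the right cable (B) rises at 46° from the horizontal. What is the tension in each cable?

ΣF_x = 0: −T_A·cos51° + T_B·cos46° = 0 → T_B = 0.905942·T_A.
ΣF_y = 0: T_A·sin51° + T_B·sin46° = 1200.
Substitute: T_A·(0.777146 + 0.905942·0.71934) = 1200 → T_A = 839.85 ≈ 839.9 lb.
Then T_B = 0.905942 × 839.85 = 760.9 lb.

T_A = 839.9 lb, T_B = 760.9 lb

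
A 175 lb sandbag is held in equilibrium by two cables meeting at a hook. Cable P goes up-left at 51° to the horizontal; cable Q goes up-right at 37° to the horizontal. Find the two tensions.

T_P = 139.8 lb, T_Q = 110.2 lb

ΣF_x = 0: −T_P·cos51° + T_Q·cos37° = 0 → T_Q = 0.787995·T_P.
ΣF_y = 0: T_P·sin51° + T_Q·sin37° = 175.
Substitute: T_P·(0.777146 + 0.787995·0.601815) = 175 → T_P = 139.846 ≈ 139.8 lb.
Then T_Q = 0.787995 × 139.846 = 110.2 lb.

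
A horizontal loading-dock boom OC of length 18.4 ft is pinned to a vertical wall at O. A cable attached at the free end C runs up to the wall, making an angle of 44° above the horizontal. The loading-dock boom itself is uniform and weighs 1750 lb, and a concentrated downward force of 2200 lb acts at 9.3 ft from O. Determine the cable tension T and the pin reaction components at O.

ΣM about O: T·sin44°·18.4 − 1750·9.2 − 2200·9.3 = 0 → T = 36560/(18.4·0.694658) = 2860.34 ≈ 2860 lb.
ΣF_x = 0: O_x − T·cos44° = 0 → O_x = 2860.34 × 0.71934 = 2058 lb.
ΣF_y = 0: O_y + T·sin44° − 1750 − 2200 = 0 → O_y = 3950 − 2860.34 × 0.694658 = 1963 lb.

T = 2860 lb, O_x = 2058 lb, O_y = 1963 lb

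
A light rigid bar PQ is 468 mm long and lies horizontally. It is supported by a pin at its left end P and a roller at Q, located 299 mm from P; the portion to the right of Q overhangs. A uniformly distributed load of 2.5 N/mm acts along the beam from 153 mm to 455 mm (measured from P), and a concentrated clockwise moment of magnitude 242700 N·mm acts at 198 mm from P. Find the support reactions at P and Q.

Resultant of the distributed load: 2.5 × 302 = 755 N at 304 mm from P.
Taking moments about P: Q_y·299 − (2.5·302)·304 − 242700 = 0 → Q_y = 472220/299 = 1579.33 ≈ 1579 N.
ΣF_y = 0: P_y + 1579.33 − 2.5·302 = 0 → P_y = -824.3 N.
ΣF_x = 0: no horizontal applied forces, so P_x = 0.

P_x = 0, P_y = -824.3 N, Q_y = 1579 N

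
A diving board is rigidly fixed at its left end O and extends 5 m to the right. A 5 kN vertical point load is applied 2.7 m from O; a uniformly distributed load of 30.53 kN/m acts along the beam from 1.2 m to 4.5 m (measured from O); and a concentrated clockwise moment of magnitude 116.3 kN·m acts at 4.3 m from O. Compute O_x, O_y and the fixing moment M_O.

O_x = 0, O_y = 105.7 kN, M_O = 416.9 kN·m

Resultant of the distributed load: 30.53 × 3.3 = 100.749 kN at 2.85 m from O.
ΣF_x = 0: O_x = 0.
ΣF_y = 0: O_y − 5 − 30.53·3.3 = 0 → O_y = 105.7 kN.
ΣM about O: M_O − 5·2.7 − (30.53·3.3)·2.85 − 116.3 = 0 → M_O = 416.9 kN·m.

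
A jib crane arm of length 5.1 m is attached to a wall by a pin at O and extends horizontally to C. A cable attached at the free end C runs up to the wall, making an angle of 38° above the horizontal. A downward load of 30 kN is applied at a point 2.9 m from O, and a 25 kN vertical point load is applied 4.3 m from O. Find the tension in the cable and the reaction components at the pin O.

T = 61.95 kN, O_x = 48.81 kN, O_y = 16.86 kN

ΣM about O: T·sin38°·5.1 − 30·2.9 − 25·4.3 = 0 → T = 194.5/(5.1·0.615661) = 61.9452 ≈ 61.95 kN.
ΣF_x = 0: O_x − T·cos38° = 0 → O_x = 61.9452 × 0.788011 = 48.81 kN.
ΣF_y = 0: O_y + T·sin38° − 30 − 25 = 0 → O_y = 55 − 61.9452 × 0.615661 = 16.86 kN.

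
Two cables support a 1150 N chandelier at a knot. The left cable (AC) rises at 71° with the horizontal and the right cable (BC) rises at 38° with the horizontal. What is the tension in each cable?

T_AC = 958.4 N, T_BC = 396.0 N

ΣF_x = 0: −T_AC·cos71° + T_BC·cos38° = 0 → T_BC = 0.413152·T_AC.
ΣF_y = 0: T_AC·sin71° + T_BC·sin38° = 1150.
Substitute: T_AC·(0.945519 + 0.413152·0.615661) = 1150 → T_AC = 958.429 ≈ 958.4 N.
Then T_BC = 0.413152 × 958.429 = 396.0 N.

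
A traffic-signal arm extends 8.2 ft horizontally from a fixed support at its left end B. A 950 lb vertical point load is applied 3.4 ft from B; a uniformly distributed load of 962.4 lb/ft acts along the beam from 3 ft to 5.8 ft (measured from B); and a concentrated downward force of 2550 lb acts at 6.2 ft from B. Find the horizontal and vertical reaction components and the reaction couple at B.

B_x = 0, B_y = 6195 lb, M_B = 30900 lb·ft

Resultant of the distributed load: 962.4 × 2.8 = 2694.72 lb at 4.4 ft from B.
ΣF_x = 0: B_x = 0.
ΣF_y = 0: B_y − 950 − 962.4·2.8 − 2550 = 0 → B_y = 6195 lb.
ΣM about B: M_B − 950·3.4 − (962.4·2.8)·4.4 − 2550·6.2 = 0 → M_B = 30900 lb·ft.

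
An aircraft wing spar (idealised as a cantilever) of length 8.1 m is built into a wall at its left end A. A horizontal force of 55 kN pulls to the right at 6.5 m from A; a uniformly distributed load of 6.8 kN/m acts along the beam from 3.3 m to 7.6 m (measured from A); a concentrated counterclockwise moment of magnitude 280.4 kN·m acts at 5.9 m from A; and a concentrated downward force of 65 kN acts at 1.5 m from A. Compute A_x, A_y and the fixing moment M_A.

A_x = -55.00 kN, A_y = 94.24 kN, M_A = -23.54 kN·m

Resultant of the distributed load: 6.8 × 4.3 = 29.24 kN at 5.45 m from A.
ΣF_x = 0: A_x + 55 = 0 → A_x = -55.00 kN.
ΣF_y = 0: A_y − 6.8·4.3 − 65 = 0 → A_y = 94.24 kN.
ΣM about A: M_A − (6.8·4.3)·5.45 + 280.4 − 65·1.5 = 0 → M_A = -23.54 kN·m.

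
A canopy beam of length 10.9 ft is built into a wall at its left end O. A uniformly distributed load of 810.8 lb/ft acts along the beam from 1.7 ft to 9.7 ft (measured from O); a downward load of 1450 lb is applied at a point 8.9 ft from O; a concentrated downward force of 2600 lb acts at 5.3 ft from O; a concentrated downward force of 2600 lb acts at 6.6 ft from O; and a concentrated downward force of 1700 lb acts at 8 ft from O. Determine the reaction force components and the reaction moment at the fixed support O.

O_x = 0, O_y = 14840 lb, M_O = 94420 lb·ft

Resultant of the distributed load: 810.8 × 8 = 6486.4 lb at 5.7 ft from O.
ΣF_x = 0: O_x = 0.
ΣF_y = 0: O_y − 810.8·8 − 1450 − 2600 − 2600 − 1700 = 0 → O_y = 14840 lb.
ΣM about O: M_O − (810.8·8)·5.7 − 1450·8.9 − 2600·5.3 − 2600·6.6 − 1700·8 = 0 → M_O = 94420 lb·ft.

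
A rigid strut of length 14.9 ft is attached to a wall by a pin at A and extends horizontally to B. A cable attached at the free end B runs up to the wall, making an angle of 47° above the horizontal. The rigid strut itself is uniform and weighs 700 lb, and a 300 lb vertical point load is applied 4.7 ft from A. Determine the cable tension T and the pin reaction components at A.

T = 608.0 lb, A_x = 414.6 lb, A_y = 555.4 lb

ΣM about A: T·sin47°·14.9 − 700·7.45 − 300·4.7 = 0 → T = 6625/(14.9·0.731354) = 607.956 ≈ 608.0 lb.
ΣF_x = 0: A_x − T·cos47° = 0 → A_x = 607.956 × 0.681998 = 414.6 lb.
ΣF_y = 0: A_y + T·sin47° − 700 − 300 = 0 → A_y = 1000 − 607.956 × 0.731354 = 555.4 lb.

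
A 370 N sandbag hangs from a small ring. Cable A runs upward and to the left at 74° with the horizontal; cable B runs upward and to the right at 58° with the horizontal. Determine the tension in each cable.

ΣF_x = 0: −T_A·cos74° + T_B·cos58° = 0 → T_B = 0.52015·T_A.
ΣF_y = 0: T_A·sin74° + T_B·sin58° = 370.
Substitute: T_A·(0.961262 + 0.52015·0.848048) = 370 → T_A = 263.838 ≈ 263.8 N.
Then T_B = 0.52015 × 263.838 = 137.2 N.

T_A = 263.8 N, T_B = 137.2 N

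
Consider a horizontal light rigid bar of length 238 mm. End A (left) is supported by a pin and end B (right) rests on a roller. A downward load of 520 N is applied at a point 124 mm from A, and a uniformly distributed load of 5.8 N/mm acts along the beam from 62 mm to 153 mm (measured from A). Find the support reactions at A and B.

A_x = 0, A_y = 538.5 N, B_y = 509.3 N

Resultant of the distributed load: 5.8 × 91 = 527.8 N at 107.5 mm from A.
Taking moments about A: B_y·238 − 520·124 − (5.8·91)·107.5 = 0 → B_y = 121218.5/238 = 509.321 ≈ 509.3 N.
ΣF_y = 0: A_y + 509.321 − 520 − 5.8·91 = 0 → A_y = 538.5 N.
ΣF_x = 0: no horizontal applied forces, so A_x = 0.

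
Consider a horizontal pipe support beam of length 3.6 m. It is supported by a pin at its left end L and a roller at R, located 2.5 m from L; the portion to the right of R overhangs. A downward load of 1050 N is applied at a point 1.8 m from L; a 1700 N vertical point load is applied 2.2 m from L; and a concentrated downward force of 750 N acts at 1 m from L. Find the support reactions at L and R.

L_x = 0, L_y = 948.0 N, R_y = 2552 N

Taking moments about L: R_y·2.5 − 1050·1.8 − 1700·2.2 − 750·1 = 0 → R_y = 6380/2.5 = 2552 N.
ΣF_y = 0: L_y + 2552 − 1050 − 1700 − 750 = 0 → L_y = 948.0 N.
ΣF_x = 0: no horizontal applied forces, so L_x = 0.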